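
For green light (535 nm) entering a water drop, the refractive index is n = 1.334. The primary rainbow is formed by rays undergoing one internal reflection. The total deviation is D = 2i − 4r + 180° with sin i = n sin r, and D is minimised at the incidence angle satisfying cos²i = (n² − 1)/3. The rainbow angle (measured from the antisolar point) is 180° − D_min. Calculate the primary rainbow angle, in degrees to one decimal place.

cos²i = (1.77956 − 1)/3 = 0.25985; i = arccos(0.50976) = 59.352°.
sin r = sin 59.352°/1.334 = 0.64492; r = 40.159°.
D_min = 2·59.352° − 4·40.159° + 180° = 138.067°.
Rainbow angle = 180° − D_min = 41.933°.

41.9°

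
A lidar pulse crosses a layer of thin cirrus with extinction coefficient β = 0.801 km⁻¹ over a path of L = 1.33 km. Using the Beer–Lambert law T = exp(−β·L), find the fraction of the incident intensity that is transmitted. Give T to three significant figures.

0.345

τ = β·L = 0.801 × 1.33 = 1.0653.
T = exp(−1.0653) = 0.3446.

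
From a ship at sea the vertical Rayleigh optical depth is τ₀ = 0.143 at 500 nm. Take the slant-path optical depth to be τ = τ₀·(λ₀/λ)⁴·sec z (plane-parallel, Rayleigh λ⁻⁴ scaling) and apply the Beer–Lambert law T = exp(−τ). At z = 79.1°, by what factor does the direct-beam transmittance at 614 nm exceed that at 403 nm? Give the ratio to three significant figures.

Airmass: sec 79.1° = 5.2883.
τ(614 nm) = 0.143 × (500/614)⁴ × 5.2883 = 0.143 × 0.4398 × 5.2883 = 0.3326.
τ(403 nm) = 0.143 × (500/403)⁴ × 5.2883 = 0.143 × 2.3695 × 5.2883 = 1.7919.
T(614)/T(403) = exp(τ_B − τ_A) = exp(1.4594) = 4.3032.

4.30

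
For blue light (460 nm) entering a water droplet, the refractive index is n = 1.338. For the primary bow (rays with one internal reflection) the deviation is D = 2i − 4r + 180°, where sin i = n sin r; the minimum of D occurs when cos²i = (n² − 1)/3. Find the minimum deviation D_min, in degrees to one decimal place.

cos²i = (1.79024 − 1)/3 = 0.26341; i = arccos(0.51324) = 59.120°.
sin r = sin 59.120°/1.338 = 0.64144; r = 39.899°.
D_min = 2·59.120° − 4·39.899° + 180° = 138.643°.

138.6°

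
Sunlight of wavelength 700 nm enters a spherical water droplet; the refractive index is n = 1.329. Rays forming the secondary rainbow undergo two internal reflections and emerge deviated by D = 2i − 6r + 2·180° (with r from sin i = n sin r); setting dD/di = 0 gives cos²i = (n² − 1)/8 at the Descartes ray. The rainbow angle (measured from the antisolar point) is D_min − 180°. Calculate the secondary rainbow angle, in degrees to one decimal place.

cos²i = (1.76624 − 1)/8 = 0.09578; i = arccos(0.30948) = 71.972°.
sin r = sin 71.972°/1.329 = 0.71550; r = 45.685°.
D_min = 2·71.972° − 6·45.685° + 360° = 229.837°.
Rainbow angle = D_min − 180° = 49.837°.

49.8°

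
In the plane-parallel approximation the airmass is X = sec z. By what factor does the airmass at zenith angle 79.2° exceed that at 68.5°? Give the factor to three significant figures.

X(79.2°)/X(68.5°) = sec 79.2° / sec 68.5° = cos 68.5° / cos 79.2° = 0.3665/0.1874 = 1.9559.

1.96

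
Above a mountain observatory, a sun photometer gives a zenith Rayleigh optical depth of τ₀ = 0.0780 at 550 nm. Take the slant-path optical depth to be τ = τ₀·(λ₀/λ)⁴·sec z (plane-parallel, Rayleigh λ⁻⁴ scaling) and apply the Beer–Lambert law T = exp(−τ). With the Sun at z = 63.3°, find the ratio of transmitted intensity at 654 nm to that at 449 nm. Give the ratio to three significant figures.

1.36

Airmass: sec 63.3° = 2.2256.
τ(654 nm) = 0.0780 × (550/654)⁴ × 2.2256 = 0.0780 × 0.5002 × 2.2256 = 0.0868.
τ(449 nm) = 0.0780 × (550/449)⁴ × 2.2256 = 0.0780 × 2.2515 × 2.2256 = 0.3908.
T(654)/T(449) = exp(τ_B − τ_A) = exp(0.3040) = 1.3553.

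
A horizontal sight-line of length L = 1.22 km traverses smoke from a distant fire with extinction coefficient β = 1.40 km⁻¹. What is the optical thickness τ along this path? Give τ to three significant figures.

1.71

τ = β·L = 1.40 × 1.22 = 1.7080.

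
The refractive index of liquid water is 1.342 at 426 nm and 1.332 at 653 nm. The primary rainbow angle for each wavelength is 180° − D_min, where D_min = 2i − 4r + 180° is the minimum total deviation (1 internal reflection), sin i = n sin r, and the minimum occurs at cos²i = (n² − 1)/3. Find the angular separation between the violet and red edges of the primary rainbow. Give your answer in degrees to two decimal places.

At 426 nm (n = 1.342): cos²i = 0.26699 → i = 58.888°, r = 39.641°, D_min = 139.213°, rainbow angle = 40.787°.
At 653 nm (n = 1.332): cos²i = 0.25807 → i = 59.469°, r = 40.290°, D_min = 137.776°, rainbow angle = 42.224°.
Angular width = |40.787° − 42.224°| = 1.437°.

1.44°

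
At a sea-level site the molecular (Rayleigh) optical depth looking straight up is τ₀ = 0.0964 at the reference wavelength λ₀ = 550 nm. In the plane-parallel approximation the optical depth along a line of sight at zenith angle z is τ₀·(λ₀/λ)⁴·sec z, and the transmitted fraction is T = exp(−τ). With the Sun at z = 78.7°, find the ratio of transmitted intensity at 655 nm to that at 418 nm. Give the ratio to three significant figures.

3.42

Airmass: sec 78.7° = 5.1034.
τ(655 nm) = 0.0964 × (550/655)⁴ × 5.1034 = 0.0964 × 0.4971 × 5.1034 = 0.2446.
τ(418 nm) = 0.0964 × (550/418)⁴ × 5.1034 = 0.0964 × 2.9974 × 5.1034 = 1.4746.
T(655)/T(418) = exp(τ_B − τ_A) = exp(1.2301) = 3.4214.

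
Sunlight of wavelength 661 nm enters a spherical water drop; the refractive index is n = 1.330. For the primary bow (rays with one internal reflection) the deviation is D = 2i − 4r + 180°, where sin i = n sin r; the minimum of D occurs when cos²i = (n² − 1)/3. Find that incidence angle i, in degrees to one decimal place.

59.6°

cos²i = (1.330² − 1)/3 = (1.76890 − 1)/3 = 0.25630.
cos i = 0.50626, so i = 59.585°.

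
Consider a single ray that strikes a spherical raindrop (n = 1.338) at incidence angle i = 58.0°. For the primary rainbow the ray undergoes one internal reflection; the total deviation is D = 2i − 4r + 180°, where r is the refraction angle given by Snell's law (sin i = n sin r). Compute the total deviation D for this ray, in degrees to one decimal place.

138.7°

sin r = sin 58.0° / 1.338 = 0.8480/1.338 = 0.6338; r = 39.33°.
D = 2·58.0° − 4·39.33° + 180° = 116.00° − 157.33° + 180° = 138.67°.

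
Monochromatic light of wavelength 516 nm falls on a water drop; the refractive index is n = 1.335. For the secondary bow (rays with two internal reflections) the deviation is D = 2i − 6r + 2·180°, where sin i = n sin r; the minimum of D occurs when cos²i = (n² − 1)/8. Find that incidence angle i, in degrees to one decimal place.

cos²i = (1.335² − 1)/8 = (1.78222 − 1)/8 = 0.09778.
cos i = 0.31269, so i = 71.778°.

71.8°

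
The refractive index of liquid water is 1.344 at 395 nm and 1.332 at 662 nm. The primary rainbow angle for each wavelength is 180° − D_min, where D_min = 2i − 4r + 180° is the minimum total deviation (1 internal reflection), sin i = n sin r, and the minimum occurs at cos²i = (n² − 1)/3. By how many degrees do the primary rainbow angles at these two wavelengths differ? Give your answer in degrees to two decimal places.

1.72°

At 395 nm (n = 1.344): cos²i = 0.26878 → i = 58.772°, r = 39.512°, D_min = 139.495°, rainbow angle = 40.505°.
At 662 nm (n = 1.332): cos²i = 0.25807 → i = 59.469°, r = 40.290°, D_min = 137.776°, rainbow angle = 42.224°.
Angular width = |40.505° − 42.224°| = 1.719°.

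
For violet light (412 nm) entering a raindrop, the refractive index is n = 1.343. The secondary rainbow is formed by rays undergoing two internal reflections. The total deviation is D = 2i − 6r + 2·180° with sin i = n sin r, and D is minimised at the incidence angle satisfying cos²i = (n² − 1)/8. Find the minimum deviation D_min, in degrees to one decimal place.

cos²i = (1.80365 − 1)/8 = 0.10046; i = arccos(0.31695) = 71.522°.
sin r = sin 71.522°/1.343 = 0.70621; r = 44.928°.
D_min = 2·71.522° − 6·44.928° + 360° = 233.478°.

233.5°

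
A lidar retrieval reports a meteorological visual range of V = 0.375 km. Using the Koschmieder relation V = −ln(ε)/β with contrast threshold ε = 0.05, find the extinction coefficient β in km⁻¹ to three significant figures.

7.99 km⁻¹

β = −ln(0.05) / V = 2.996 / 0.375 = 7.9886 km⁻¹.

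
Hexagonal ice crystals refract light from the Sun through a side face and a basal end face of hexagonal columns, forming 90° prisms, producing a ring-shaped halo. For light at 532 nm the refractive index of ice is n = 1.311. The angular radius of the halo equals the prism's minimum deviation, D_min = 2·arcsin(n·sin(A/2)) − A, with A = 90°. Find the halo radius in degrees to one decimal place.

45.9°

n·sin(A/2) = 1.311 × sin 45° = 1.311 × 0.7071 = 0.9270.
D_min = 2·arcsin(0.9270) − 90° = 2 × 67.974° − 90° = 45.949°.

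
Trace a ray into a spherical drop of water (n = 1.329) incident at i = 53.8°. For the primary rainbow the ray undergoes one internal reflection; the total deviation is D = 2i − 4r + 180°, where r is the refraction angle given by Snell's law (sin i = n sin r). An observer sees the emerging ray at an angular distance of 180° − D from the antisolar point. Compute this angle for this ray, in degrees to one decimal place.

sin r = sin 53.8° / 1.329 = 0.8070/1.329 = 0.6072; r = 37.39°.
D = 2·53.8° − 4·37.39° + 180° = 107.60° − 149.55° + 180° = 138.05°.
Angle from antisolar point = 180° − D = 41.95°.

41.9°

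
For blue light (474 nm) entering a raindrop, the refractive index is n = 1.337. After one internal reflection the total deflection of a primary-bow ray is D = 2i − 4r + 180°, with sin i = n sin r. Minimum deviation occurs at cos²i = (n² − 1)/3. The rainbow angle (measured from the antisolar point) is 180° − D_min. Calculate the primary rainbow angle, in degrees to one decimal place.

cos²i = (1.78757 − 1)/3 = 0.26252; i = arccos(0.51237) = 59.178°.
sin r = sin 59.178°/1.337 = 0.64231; r = 39.964°.
D_min = 2·59.178° − 4·39.964° + 180° = 138.500°.
Rainbow angle = 180° − D_min = 41.500°.

41.5°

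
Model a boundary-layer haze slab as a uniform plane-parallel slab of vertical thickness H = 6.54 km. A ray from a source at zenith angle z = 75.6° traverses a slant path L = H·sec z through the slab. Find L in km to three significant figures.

sec z = 1/cos 75.6° = 4.0211.
L = 6.54 × 4.0211 = 26.298 km.

26.3 km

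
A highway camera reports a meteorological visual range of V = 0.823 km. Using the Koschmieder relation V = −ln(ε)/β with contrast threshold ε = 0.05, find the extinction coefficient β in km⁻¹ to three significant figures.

3.64 km⁻¹

β = −ln(0.05) / V = 2.996 / 0.823 = 3.6400 km⁻¹.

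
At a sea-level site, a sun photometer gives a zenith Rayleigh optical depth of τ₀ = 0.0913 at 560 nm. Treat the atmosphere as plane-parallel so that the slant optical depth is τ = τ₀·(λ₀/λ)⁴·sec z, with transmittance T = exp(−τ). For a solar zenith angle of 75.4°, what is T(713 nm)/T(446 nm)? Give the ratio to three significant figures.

2.14

Airmass: sec 75.4° = 3.9672.
τ(713 nm) = 0.0913 × (560/713)⁴ × 3.9672 = 0.0913 × 0.3805 × 3.9672 = 0.1378.
τ(446 nm) = 0.0913 × (560/446)⁴ × 3.9672 = 0.0913 × 2.4855 × 3.9672 = 0.9003.
T(713)/T(446) = exp(τ_B − τ_A) = exp(0.7624) = 2.1435.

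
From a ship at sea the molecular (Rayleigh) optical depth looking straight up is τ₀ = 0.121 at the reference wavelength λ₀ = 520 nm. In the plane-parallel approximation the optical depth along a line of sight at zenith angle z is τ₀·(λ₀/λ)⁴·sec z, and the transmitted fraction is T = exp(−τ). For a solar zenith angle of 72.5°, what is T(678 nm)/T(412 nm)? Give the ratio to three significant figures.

Airmass: sec 72.5° = 3.3255.
τ(678 nm) = 0.121 × (520/678)⁴ × 3.3255 = 0.121 × 0.3460 × 3.3255 = 0.1392.
τ(412 nm) = 0.121 × (520/412)⁴ × 3.3255 = 0.121 × 2.5376 × 3.3255 = 1.0211.
T(678)/T(412) = exp(τ_B − τ_A) = exp(0.8819) = 2.4154.

2.42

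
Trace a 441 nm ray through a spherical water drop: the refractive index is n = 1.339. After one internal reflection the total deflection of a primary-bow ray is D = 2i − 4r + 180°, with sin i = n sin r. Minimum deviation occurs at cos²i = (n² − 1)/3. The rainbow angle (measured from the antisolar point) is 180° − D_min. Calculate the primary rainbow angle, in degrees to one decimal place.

41.2°

cos²i = (1.79292 − 1)/3 = 0.26431; i = arccos(0.51411) = 59.062°.
sin r = sin 59.062°/1.339 = 0.64057; r = 39.834°.
D_min = 2·59.062° − 4·39.834° + 180° = 138.786°.
Rainbow angle = 180° − D_min = 41.214°.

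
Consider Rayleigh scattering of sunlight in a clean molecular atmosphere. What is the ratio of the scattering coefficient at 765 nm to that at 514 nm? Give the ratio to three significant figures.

Rayleigh scattering ∝ λ⁻⁴, so the ratio of coefficients is the inverse fourth power of the wavelength ratio.
σ(765)/σ(514) = (514/765)⁴ = (0.6719)⁴ = 0.2038.

0.204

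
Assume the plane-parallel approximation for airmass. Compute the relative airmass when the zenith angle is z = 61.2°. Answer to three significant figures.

2.08

X = sec z = 1/cos 61.2° = 1/0.4818 = 2.0757.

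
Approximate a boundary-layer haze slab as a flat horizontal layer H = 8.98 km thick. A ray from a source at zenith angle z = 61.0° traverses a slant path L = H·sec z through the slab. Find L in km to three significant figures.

18.5 km

sec z = 1/cos 61.0° = 2.0627.
L = 8.98 × 2.0627 = 18.523 km.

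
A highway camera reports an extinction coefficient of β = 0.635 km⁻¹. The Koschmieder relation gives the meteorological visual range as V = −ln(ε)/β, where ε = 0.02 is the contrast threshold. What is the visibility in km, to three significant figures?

V = −ln(0.02) / 0.635 = 3.912 / 0.635 = 6.1607 km.

6.16 km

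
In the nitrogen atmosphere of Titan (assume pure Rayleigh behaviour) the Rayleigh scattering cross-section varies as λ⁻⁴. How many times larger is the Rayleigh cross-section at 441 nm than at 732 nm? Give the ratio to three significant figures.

7.59

Rayleigh scattering ∝ λ⁻⁴, so the ratio of coefficients is the inverse fourth power of the wavelength ratio.
σ(441)/σ(732) = (732/441)⁴ = (1.6599)⁴ = 7.591.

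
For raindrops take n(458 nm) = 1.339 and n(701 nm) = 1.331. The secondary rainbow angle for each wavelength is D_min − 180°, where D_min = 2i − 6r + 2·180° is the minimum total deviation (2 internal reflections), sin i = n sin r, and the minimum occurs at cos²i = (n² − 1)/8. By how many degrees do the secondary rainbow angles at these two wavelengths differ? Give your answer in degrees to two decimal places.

2.09°

At 458 nm (n = 1.339): cos²i = 0.09912 → i = 71.650°, r = 45.141°, D_min = 232.451°, rainbow angle = 52.451°.
At 701 nm (n = 1.331): cos²i = 0.09645 → i = 71.907°, r = 45.575°, D_min = 230.365°, rainbow angle = 50.365°.
Angular width = |52.451° − 50.365°| = 2.086°.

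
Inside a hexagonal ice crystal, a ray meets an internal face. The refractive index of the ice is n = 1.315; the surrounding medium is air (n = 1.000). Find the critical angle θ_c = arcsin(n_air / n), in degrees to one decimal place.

49.5°

sin θ_c = n_air / n = 1.000 / 1.315 = 0.7605.
θ_c = arcsin(0.7605) = 49.50°.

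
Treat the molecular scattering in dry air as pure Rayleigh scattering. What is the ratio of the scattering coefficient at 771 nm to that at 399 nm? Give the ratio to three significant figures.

Rayleigh scattering ∝ λ⁻⁴, so the ratio of coefficients is the inverse fourth power of the wavelength ratio.
σ(771)/σ(399) = (399/771)⁴ = (0.5175)⁴ = 0.07173.

0.0717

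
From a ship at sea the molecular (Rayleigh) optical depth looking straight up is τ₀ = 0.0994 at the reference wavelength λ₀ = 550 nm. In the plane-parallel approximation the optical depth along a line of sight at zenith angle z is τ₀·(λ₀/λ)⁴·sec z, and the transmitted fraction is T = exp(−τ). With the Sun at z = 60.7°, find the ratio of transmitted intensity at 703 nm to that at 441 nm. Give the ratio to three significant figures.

Airmass: sec 60.7° = 2.0434.
τ(703 nm) = 0.0994 × (550/703)⁴ × 2.0434 = 0.0994 × 0.3747 × 2.0434 = 0.0761.
τ(441 nm) = 0.0994 × (550/441)⁴ × 2.0434 = 0.0994 × 2.4193 × 2.0434 = 0.4914.
T(703)/T(441) = exp(τ_B − τ_A) = exp(0.4153) = 1.5148.

1.51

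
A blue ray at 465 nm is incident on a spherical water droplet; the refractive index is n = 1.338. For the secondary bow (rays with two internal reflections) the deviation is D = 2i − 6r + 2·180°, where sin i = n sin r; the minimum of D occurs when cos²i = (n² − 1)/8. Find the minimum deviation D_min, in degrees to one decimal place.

cos²i = (1.79024 − 1)/8 = 0.09878; i = arccos(0.31429) = 71.682°.
sin r = sin 71.682°/1.338 = 0.70951; r = 45.195°.
D_min = 2·71.682° − 6·45.195° + 360° = 232.193°.

232.2°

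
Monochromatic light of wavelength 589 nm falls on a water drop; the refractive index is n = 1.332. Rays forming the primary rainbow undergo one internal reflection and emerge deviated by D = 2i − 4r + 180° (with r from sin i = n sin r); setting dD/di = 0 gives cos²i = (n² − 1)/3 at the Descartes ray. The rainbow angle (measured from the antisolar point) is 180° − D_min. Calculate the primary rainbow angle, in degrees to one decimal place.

cos²i = (1.77422 − 1)/3 = 0.25807; i = arccos(0.50801) = 59.469°.
sin r = sin 59.469°/1.332 = 0.64666; r = 40.290°.
D_min = 2·59.469° − 4·40.290° + 180° = 137.776°.
Rainbow angle = 180° − D_min = 42.224°.

42.2°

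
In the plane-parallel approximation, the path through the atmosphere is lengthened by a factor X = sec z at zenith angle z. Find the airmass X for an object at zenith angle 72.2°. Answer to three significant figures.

X = sec z = 1/cos 72.2° = 1/0.3057 = 3.2712.

3.27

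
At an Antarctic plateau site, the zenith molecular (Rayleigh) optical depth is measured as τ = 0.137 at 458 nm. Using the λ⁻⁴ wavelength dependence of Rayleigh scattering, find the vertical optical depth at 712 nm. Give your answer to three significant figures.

τ(712 nm) = τ(458 nm) × (458/712)⁴ = 0.137 × (0.6433)⁴ = 0.137 × 0.1712 = 0.0235.

0.0235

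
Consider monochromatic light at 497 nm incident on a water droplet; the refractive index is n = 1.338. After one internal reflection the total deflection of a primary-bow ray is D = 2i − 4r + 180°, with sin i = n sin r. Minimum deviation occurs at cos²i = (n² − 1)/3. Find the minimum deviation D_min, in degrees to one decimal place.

cos²i = (1.79024 − 1)/3 = 0.26341; i = arccos(0.51324) = 59.120°.
sin r = sin 59.120°/1.338 = 0.64144; r = 39.899°.
D_min = 2·59.120° − 4·39.899° + 180° = 138.643°.

138.6°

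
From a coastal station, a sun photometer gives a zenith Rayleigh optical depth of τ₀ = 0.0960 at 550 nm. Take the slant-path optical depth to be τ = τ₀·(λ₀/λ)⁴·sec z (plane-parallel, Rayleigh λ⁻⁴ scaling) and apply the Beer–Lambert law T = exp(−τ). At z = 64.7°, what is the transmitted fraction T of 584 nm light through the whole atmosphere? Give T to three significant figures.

0.838

sec 64.7° = 2.3400.
τ = 0.0960 × (550/584)⁴ × 2.3400 = 0.0960 × 0.7867 × 2.3400 = 0.1767.
T = exp(−0.1767) = 0.8380.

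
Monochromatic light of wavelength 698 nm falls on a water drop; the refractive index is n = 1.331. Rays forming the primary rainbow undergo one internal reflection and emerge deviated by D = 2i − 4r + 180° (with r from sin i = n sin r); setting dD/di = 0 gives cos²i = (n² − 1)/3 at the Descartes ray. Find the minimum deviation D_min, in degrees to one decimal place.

137.6°

cos²i = (1.77156 − 1)/3 = 0.25719; i = arccos(0.50714) = 59.527°.
sin r = sin 59.527°/1.331 = 0.64753; r = 40.356°.
D_min = 2·59.527° − 4·40.356° + 180° = 137.630°.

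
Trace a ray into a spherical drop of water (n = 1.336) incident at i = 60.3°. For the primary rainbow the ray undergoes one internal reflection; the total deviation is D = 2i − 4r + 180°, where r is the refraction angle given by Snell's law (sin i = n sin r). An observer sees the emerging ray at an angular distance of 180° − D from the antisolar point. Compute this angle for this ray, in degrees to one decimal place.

sin r = sin 60.3° / 1.336 = 0.8686/1.336 = 0.6502; r = 40.55°.
D = 2·60.3° − 4·40.55° + 180° = 120.60° − 162.22° + 180° = 138.38°.
Angle from antisolar point = 180° − D = 41.62°.

41.6°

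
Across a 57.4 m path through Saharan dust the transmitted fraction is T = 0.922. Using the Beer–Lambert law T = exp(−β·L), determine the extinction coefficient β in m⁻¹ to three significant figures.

Beer–Lambert: T = exp(−βL) ⇒ β = −ln(T)/L = −ln(0.922)/57.4 = 0.0812/57.4 = 0.001415 m⁻¹.

0.00141 m⁻¹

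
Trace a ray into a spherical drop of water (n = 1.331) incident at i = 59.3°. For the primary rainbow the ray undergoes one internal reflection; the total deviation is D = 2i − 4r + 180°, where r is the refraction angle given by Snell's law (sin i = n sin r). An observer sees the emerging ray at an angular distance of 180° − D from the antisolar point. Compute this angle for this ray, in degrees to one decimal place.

42.4°

sin r = sin 59.3° / 1.331 = 0.8599/1.331 = 0.6460; r = 40.24°.
D = 2·59.3° − 4·40.24° + 180° = 118.60° − 160.97° + 180° = 137.63°.
Angle from antisolar point = 180° − D = 42.37°.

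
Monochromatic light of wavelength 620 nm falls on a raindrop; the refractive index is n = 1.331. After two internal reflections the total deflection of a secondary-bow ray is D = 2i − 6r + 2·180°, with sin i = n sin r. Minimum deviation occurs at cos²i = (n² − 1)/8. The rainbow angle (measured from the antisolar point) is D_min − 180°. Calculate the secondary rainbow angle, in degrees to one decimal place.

cos²i = (1.77156 − 1)/8 = 0.09645; i = arccos(0.31056) = 71.907°.
sin r = sin 71.907°/1.331 = 0.71417; r = 45.575°.
D_min = 2·71.907° − 6·45.575° + 360° = 230.365°.
Rainbow angle = D_min − 180° = 50.365°.

50.4°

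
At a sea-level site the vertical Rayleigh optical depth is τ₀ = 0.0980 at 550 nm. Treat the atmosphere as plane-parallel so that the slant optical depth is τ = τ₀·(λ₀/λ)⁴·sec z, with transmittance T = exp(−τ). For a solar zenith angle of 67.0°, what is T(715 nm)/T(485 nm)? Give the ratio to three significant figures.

Airmass: sec 67.0° = 2.5593.
τ(715 nm) = 0.0980 × (550/715)⁴ × 2.5593 = 0.0980 × 0.3501 × 2.5593 = 0.0878.
τ(485 nm) = 0.0980 × (550/485)⁴ × 2.5593 = 0.0980 × 1.6538 × 2.5593 = 0.4148.
T(715)/T(485) = exp(τ_B − τ_A) = exp(0.3270) = 1.3868.

1.39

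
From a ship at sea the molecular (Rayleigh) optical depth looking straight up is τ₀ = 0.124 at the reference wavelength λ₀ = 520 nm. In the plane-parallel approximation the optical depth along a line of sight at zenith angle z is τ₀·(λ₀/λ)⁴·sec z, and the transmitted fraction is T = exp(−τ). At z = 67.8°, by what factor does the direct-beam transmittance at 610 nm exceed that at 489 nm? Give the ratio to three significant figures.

1.28

Airmass: sec 67.8° = 2.6466.
τ(610 nm) = 0.124 × (520/610)⁴ × 2.6466 = 0.124 × 0.5281 × 2.6466 = 0.1733.
τ(489 nm) = 0.124 × (520/489)⁴ × 2.6466 = 0.124 × 1.2787 × 2.6466 = 0.4197.
T(610)/T(489) = exp(τ_B − τ_A) = exp(0.2464) = 1.2793.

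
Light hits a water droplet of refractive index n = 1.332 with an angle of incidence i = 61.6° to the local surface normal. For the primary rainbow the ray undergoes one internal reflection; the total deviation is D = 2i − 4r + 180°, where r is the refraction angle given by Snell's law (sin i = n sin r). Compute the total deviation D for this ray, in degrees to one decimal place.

137.9°

sin r = sin 61.6° / 1.332 = 0.8796/1.332 = 0.6604; r = 41.33°.
D = 2·61.6° − 4·41.33° + 180° = 123.20° − 165.32° + 180° = 137.88°.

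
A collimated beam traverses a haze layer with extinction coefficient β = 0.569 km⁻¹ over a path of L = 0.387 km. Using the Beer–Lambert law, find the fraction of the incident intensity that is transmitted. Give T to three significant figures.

τ = β·L = 0.569 × 0.387 = 0.2202.
T = exp(−0.2202) = 0.8024.

0.802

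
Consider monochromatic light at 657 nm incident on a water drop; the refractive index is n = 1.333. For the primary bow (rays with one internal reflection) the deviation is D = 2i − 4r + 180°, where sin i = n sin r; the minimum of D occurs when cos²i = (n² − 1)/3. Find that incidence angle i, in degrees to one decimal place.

59.4°

cos²i = (1.333² − 1)/3 = (1.77689 − 1)/3 = 0.25896.
cos i = 0.50888, so i = 59.410°.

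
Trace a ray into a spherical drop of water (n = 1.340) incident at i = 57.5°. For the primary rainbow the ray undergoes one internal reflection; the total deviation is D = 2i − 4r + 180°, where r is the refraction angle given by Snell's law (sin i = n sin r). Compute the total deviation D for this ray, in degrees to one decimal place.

sin r = sin 57.5° / 1.340 = 0.8434/1.340 = 0.6294; r = 39.01°.
D = 2·57.5° − 4·39.01° + 180° = 115.00° − 156.02° + 180° = 138.98°.

139.0°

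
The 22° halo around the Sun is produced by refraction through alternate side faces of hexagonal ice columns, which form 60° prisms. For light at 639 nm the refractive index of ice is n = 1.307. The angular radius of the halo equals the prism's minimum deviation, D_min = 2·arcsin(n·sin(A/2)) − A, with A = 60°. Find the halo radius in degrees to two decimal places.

21.61°

n·sin(A/2) = 1.307 × sin 30° = 1.307 × 0.5000 = 0.6535.
D_min = 2·arcsin(0.6535) − 60° = 2 × 40.806° − 60° = 21.612°.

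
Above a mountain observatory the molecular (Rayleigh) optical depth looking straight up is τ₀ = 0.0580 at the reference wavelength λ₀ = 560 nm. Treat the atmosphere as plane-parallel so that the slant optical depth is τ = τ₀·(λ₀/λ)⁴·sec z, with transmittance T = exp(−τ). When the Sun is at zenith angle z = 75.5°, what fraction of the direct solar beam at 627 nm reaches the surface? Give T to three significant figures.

sec 75.5° = 3.9939.
τ = 0.0580 × (560/627)⁴ × 3.9939 = 0.0580 × 0.6363 × 3.9939 = 0.1474.
T = exp(−0.1474) = 0.8629.

0.863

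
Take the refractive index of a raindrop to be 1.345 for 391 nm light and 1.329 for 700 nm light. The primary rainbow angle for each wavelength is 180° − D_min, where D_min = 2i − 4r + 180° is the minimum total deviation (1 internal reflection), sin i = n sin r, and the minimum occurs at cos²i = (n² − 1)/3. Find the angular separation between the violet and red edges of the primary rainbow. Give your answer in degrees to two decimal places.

At 391 nm (n = 1.345): cos²i = 0.26967 → i = 58.715°, r = 39.448°, D_min = 139.635°, rainbow angle = 40.365°.
At 700 nm (n = 1.329): cos²i = 0.25541 → i = 59.643°, r = 40.487°, D_min = 137.337°, rainbow angle = 42.663°.
Angular width = |40.365° − 42.663°| = 2.299°.

2.30°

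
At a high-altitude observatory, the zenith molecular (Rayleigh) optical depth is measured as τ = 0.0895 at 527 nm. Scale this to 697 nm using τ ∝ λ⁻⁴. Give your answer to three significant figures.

τ(697 nm) = τ(527 nm) × (527/697)⁴ = 0.0895 × (0.7561)⁴ = 0.0895 × 0.3268 = 0.0293.

0.0293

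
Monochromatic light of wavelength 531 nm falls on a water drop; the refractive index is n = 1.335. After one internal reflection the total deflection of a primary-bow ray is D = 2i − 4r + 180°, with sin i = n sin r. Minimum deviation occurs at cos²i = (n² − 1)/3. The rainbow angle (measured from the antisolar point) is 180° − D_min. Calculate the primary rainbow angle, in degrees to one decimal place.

cos²i = (1.78222 − 1)/3 = 0.26074; i = arccos(0.51063) = 59.294°.
sin r = sin 59.294°/1.335 = 0.64405; r = 40.094°.
D_min = 2·59.294° − 4·40.094° + 180° = 138.212°.
Rainbow angle = 180° − D_min = 41.788°.

41.8°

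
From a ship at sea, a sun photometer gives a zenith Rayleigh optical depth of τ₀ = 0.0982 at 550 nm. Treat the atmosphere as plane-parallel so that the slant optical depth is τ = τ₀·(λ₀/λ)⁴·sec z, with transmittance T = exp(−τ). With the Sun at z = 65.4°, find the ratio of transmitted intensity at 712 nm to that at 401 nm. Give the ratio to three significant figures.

2.12

Airmass: sec 65.4° = 2.4022.
τ(712 nm) = 0.0982 × (550/712)⁴ × 2.4022 = 0.0982 × 0.3561 × 2.4022 = 0.0840.
τ(401 nm) = 0.0982 × (550/401)⁴ × 2.4022 = 0.0982 × 3.5389 × 2.4022 = 0.8348.
T(712)/T(401) = exp(τ_B − τ_A) = exp(0.7508) = 2.1188.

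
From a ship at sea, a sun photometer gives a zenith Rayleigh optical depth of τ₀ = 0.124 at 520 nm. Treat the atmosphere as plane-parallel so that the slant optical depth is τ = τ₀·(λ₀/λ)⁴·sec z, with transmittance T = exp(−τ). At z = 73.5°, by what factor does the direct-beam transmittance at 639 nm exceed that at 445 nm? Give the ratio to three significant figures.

1.86

Airmass: sec 73.5° = 3.5209.
τ(639 nm) = 0.124 × (520/639)⁴ × 3.5209 = 0.124 × 0.4385 × 3.5209 = 0.1915.
τ(445 nm) = 0.124 × (520/445)⁴ × 3.5209 = 0.124 × 1.8645 × 3.5209 = 0.8141.
T(639)/T(445) = exp(τ_B − τ_A) = exp(0.6226) = 1.8637.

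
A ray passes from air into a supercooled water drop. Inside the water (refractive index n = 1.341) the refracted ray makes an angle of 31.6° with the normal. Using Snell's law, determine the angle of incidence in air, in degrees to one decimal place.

Snell: sin θ_i = n · sin θ_r = 1.341 × sin 31.6° = 1.341 × 0.5240 = 0.7027.
θ_i = arcsin(0.7027) = 44.64°.

44.6°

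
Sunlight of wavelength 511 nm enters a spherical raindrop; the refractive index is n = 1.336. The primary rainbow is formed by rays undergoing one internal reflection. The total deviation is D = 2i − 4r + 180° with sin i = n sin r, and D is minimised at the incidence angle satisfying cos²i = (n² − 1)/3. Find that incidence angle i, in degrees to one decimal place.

59.2°

cos²i = (1.336² − 1)/3 = (1.78490 − 1)/3 = 0.26163.
cos i = 0.51150, so i = 59.236°.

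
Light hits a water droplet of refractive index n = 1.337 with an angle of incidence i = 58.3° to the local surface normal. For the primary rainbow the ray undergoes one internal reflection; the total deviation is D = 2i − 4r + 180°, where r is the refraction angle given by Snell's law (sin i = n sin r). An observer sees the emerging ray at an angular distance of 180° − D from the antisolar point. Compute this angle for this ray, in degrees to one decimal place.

sin r = sin 58.3° / 1.337 = 0.8508/1.337 = 0.6364; r = 39.52°.
D = 2·58.3° − 4·39.52° + 180° = 116.60° − 158.08° + 180° = 138.52°.
Angle from antisolar point = 180° − D = 41.48°.

41.5°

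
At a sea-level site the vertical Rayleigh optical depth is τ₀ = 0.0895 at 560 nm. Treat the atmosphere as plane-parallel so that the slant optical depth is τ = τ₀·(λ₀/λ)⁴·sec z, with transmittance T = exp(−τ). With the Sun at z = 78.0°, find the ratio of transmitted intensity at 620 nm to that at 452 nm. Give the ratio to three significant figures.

Airmass: sec 78.0° = 4.8097.
τ(620 nm) = 0.0895 × (560/620)⁴ × 4.8097 = 0.0895 × 0.6656 × 4.8097 = 0.2865.
τ(452 nm) = 0.0895 × (560/452)⁴ × 4.8097 = 0.0895 × 2.3561 × 4.8097 = 1.0142.
T(620)/T(452) = exp(τ_B − τ_A) = exp(0.7277) = 2.0704.

2.07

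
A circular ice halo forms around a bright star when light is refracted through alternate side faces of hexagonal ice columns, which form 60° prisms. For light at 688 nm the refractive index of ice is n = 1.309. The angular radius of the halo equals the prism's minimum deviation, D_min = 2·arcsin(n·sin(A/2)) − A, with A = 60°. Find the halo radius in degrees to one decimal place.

n·sin(A/2) = 1.309 × sin 30° = 1.309 × 0.5000 = 0.6545.
D_min = 2·arcsin(0.6545) − 60° = 2 × 40.882° − 60° = 21.763°.

21.8°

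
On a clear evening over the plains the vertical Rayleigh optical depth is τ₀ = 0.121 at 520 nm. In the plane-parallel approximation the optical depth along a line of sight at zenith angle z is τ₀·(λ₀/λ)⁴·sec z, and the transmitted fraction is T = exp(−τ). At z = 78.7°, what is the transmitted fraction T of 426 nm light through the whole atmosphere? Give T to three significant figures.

sec 78.7° = 5.1034.
τ = 0.121 × (520/426)⁴ × 5.1034 = 0.121 × 2.2201 × 5.1034 = 1.3710.
T = exp(−1.3710) = 0.2539.

0.254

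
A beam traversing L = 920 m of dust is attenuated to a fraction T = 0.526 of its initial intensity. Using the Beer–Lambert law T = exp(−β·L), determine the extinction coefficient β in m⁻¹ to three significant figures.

0.000698 m⁻¹

Beer–Lambert: T = exp(−βL) ⇒ β = −ln(T)/L = −ln(0.526)/920 = 0.6425/920 = 0.0006983 m⁻¹.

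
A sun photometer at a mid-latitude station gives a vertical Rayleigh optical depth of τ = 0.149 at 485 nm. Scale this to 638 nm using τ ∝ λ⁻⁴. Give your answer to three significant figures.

τ(638 nm) = τ(485 nm) × (485/638)⁴ = 0.149 × (0.7602)⁴ = 0.149 × 0.3340 = 0.0498.

0.0498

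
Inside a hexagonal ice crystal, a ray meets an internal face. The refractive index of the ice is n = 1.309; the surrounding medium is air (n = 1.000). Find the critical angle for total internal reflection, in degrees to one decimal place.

sin θ_c = n_air / n = 1.000 / 1.309 = 0.7639.
θ_c = arcsin(0.7639) = 49.81°.

49.8°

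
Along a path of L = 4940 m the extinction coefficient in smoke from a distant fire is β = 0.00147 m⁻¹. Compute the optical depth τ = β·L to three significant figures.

τ = β·L = 0.00147 × 4940 = 7.2618.

7.26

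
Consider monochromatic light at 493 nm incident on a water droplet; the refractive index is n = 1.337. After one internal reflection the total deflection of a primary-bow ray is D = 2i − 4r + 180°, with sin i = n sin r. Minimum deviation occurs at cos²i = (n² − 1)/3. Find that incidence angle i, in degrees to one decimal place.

59.2°

cos²i = (1.337² − 1)/3 = (1.78757 − 1)/3 = 0.26252.
cos i = 0.51237, so i = 59.178°.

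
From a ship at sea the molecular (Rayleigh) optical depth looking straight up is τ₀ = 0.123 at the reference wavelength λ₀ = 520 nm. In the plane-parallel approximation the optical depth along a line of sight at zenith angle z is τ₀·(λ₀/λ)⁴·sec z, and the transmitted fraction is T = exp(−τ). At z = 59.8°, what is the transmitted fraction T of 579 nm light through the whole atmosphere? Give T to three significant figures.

0.853

sec 59.8° = 1.9880.
τ = 0.123 × (520/579)⁴ × 1.9880 = 0.123 × 0.6506 × 1.9880 = 0.1591.
T = exp(−0.1591) = 0.8529.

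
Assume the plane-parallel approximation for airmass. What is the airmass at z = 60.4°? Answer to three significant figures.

2.02

X = sec z = 1/cos 60.4° = 1/0.4939 = 2.0245.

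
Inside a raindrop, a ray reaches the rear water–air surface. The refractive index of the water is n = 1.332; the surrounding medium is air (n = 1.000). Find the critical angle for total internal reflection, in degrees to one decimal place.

48.7°

sin θ_c = n_air / n = 1.000 / 1.332 = 0.7508.
θ_c = arcsin(0.7508) = 48.66°.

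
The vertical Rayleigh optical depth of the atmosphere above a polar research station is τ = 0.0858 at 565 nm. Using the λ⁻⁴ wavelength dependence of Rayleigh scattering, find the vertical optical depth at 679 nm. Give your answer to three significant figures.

τ(679 nm) = τ(565 nm) × (565/679)⁴ = 0.0858 × (0.8321)⁴ = 0.0858 × 0.4794 = 0.0411.

0.0411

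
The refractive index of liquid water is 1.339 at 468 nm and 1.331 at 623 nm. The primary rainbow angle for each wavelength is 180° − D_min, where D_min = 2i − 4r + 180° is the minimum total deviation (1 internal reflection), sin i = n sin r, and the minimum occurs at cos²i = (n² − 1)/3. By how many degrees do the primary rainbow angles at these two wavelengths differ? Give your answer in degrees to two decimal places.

1.16°

At 468 nm (n = 1.339): cos²i = 0.26431 → i = 59.062°, r = 39.834°, D_min = 138.786°, rainbow angle = 41.214°.
At 623 nm (n = 1.331): cos²i = 0.25719 → i = 59.527°, r = 40.356°, D_min = 137.630°, rainbow angle = 42.370°.
Angular width = |41.214° − 42.370°| = 1.156°.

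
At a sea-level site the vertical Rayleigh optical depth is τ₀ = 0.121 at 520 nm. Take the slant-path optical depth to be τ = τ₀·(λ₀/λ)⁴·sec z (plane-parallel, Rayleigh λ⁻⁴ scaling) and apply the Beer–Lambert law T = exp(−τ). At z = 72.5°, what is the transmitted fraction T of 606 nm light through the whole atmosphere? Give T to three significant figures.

0.804

sec 72.5° = 3.3255.
τ = 0.121 × (520/606)⁴ × 3.3255 = 0.121 × 0.5422 × 3.3255 = 0.2182.
T = exp(−0.2182) = 0.8040.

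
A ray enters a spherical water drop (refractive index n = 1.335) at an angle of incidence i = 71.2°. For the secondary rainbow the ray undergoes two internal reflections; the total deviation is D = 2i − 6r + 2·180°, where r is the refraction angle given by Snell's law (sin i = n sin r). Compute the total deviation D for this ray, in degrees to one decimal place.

sin r = sin 71.2° / 1.335 = 0.9466/1.335 = 0.7091; r = 45.16°.
D = 2·71.2° − 6·45.16° + 2·180° = 142.40° − 270.97° + 360° = 231.43°.

231.4°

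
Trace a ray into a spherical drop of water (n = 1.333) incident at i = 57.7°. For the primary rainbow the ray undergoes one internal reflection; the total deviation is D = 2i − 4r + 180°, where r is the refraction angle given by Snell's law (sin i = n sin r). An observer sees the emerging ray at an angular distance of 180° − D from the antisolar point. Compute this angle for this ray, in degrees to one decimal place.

sin r = sin 57.7° / 1.333 = 0.8453/1.333 = 0.6341; r = 39.35°.
D = 2·57.7° − 4·39.35° + 180° = 115.40° − 157.41° + 180° = 137.99°.
Angle from antisolar point = 180° − D = 42.01°.

42.0°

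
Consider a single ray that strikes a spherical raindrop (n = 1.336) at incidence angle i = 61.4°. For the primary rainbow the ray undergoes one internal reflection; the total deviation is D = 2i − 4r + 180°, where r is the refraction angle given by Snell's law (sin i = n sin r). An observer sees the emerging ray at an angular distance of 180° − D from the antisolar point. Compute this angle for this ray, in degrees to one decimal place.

41.5°

sin r = sin 61.4° / 1.336 = 0.8780/1.336 = 0.6572; r = 41.08°.
D = 2·61.4° − 4·41.08° + 180° = 122.80° − 164.34° + 180° = 138.46°.
Angle from antisolar point = 180° − D = 41.54°.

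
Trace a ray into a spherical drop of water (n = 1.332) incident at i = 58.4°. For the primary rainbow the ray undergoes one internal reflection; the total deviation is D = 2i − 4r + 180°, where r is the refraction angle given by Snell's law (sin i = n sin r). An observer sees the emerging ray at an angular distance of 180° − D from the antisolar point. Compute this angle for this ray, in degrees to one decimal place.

sin r = sin 58.4° / 1.332 = 0.8517/1.332 = 0.6394; r = 39.75°.
D = 2·58.4° − 4·39.75° + 180° = 116.80° − 159.00° + 180° = 137.80°.
Angle from antisolar point = 180° − D = 42.20°.

42.2°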